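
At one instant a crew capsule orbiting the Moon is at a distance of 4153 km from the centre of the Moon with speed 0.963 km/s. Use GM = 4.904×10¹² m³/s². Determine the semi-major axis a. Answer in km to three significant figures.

a ≈ 3420 km

r = 4.153×10⁶ m.
Vis-viva rearranged: 1/a = 2/r − v²/μ = 4.816×10⁻⁷ − 1.891×10⁻⁷ = 2.925×10⁻⁷ m⁻¹.
a = 3.419×10⁶ m = 3419.1 km.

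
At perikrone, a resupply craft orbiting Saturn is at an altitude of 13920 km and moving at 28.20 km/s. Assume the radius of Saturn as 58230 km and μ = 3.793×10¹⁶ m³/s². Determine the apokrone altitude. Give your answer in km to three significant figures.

r_p = 58230 + 13920 = 72150 km = 7.215×10⁷ m.
Specific energy ε = v²/2 − μ/r = -1.281×10⁸ J/kg, so a = −μ/(2ε) = 1.481×10⁸ m.
The apsides satisfy r_p + r_a = 2a, so the apokrone radius is 2a − r_p = 2.240×10⁸ m = 2.2397×10⁵ km.
Apokrone altitude = 2.2397×10⁵ − 58230 = 1.6574×10⁵ km.

apokrone altitude ≈ 1.66×10⁵ km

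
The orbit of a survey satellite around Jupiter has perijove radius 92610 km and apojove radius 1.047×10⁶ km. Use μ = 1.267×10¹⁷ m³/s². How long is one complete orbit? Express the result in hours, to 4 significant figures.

Semi-major axis a = (r_p + r_a)/2 = (92610 + 1.0470×10⁶)/2 = 5.6980×10⁵ km = 5.698×10⁸ m.
By Kepler's third law T = 2π√(a³/μ) = 2π × 3.821×10⁴ = 2.401×10⁵ s.
= 66.69 hours.

T ≈ 66.69 hours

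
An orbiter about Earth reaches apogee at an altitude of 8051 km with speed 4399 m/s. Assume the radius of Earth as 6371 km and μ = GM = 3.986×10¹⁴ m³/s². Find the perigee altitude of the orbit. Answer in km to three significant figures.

r_a = 6371 + 8051 = 14422 km = 1.442×10⁷ m.
Specific energy ε = v²/2 − μ/r = -1.796×10⁷ J/kg, so a = −μ/(2ε) = 1.110×10⁷ m.
The apsides satisfy r_p + r_a = 2a, so the perigee radius is 2a − r_a = 7.768×10⁶ m = 7768.4 km.
Perigee altitude = 7768.4 − 6371 = 1397.4 km.

perigee altitude ≈ 1400 km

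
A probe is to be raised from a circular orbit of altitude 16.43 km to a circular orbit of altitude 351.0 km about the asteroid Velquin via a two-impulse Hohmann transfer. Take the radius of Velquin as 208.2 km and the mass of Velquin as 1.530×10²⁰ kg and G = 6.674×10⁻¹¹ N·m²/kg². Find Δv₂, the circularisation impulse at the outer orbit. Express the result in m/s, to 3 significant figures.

μ = GM = 6.674×10⁻¹¹ × 1.530×10²⁰ = 1.021×10¹⁰ m³/s².
r₁ = 208.2 + 16.43 = 224.63 km = 2.2463×10⁵ m.
r₂ = 208.2 + 351.0 = 559.20 km = 5.5920×10⁵ m.
Transfer ellipse a_t = (r₁ + r₂)/2 = 3.919×10⁵ m.
At r₁: circular v_c1 = √(μ/r₁) = 213.2 m/s; transfer-periapsis v_p = √[μ(2/r₁ − 1/a_t)] = 254.7 m/s.
At r₂: circular v_c2 = √(μ/r₂) = 135.1 m/s; transfer-apoapsis v_a = √[μ(2/r₂ − 1/a_t)] = 102.3 m/s.
Δv₂ = v_c2 − v_a = 32.83 m/s.

Δv ≈ 32.8 m/s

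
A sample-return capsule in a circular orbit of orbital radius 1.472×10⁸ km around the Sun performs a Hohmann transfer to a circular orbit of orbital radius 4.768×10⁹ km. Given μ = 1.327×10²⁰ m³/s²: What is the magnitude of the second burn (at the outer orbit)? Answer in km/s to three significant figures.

r₁ = 1.472×10⁸ km = 1.472×10¹¹ m.
r₂ = 4.768×10⁹ km = 4.768×10¹² m.
Transfer ellipse a_t = (r₁ + r₂)/2 = 2.458×10¹² m.
At r₁: circular v_c1 = √(μ/r₁) = 30020 m/s; transfer-perihelion v_p = √[μ(2/r₁ − 1/a_t)] = 41820 m/s.
At r₂: circular v_c2 = √(μ/r₂) = 5276 m/s; transfer-aphelion v_a = √[μ(2/r₂ − 1/a_t)] = 1291 m/s.
Δv₂ = v_c2 − v_a = 3984 m/s.
= 3.984 km/s.

Δv ≈ 3.98 km/s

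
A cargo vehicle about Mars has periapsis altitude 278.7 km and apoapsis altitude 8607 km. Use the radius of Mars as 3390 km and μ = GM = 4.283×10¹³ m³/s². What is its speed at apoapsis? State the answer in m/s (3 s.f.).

r_p = 3390 + 278.7 = 3668.7 km = 3.6687×10⁶ m.
r_a = 3390 + 8607 = 11997 km = 1.1997×10⁷ m.
Semi-major axis a = (r_p + r_a)/2 = 7832.9 km = 7.833×10⁶ m.
Vis-viva: v² = μ(2/r − 1/a) = 4.283×10¹³ × (1.667×10⁻⁷ − 1.277×10⁻⁷) = 1.672×10⁶ m²/s².
v = 1293 m/s.

v ≈ 1290 m/s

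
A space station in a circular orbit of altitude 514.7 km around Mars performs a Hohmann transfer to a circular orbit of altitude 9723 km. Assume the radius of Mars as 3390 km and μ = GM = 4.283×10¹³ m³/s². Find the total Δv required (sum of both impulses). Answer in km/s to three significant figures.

Δv_total ≈ 1.38 km/s

r₁ = 3390 + 514.7 = 3904.7 km = 3.9047×10⁶ m.
r₂ = 3390 + 9723 = 13113 km = 1.3113×10⁷ m.
Transfer ellipse a_t = (r₁ + r₂)/2 = 8.509×10⁶ m.
At r₁: circular v_c1 = √(μ/r₁) = 3312 m/s; transfer-periapsis v_p = √[μ(2/r₁ − 1/a_t)] = 4111 m/s.
Δv₁ = v_p − v_c1 = 799.5 m/s.
At r₂: circular v_c2 = √(μ/r₂) = 1807 m/s; transfer-apoapsis v_a = √[μ(2/r₂ − 1/a_t)] = 1224 m/s.
Δv₂ = v_c2 − v_a = 583.0 m/s.
Total Δv = Δv₁ + Δv₂ = 1383 m/s = 1.383 km/s.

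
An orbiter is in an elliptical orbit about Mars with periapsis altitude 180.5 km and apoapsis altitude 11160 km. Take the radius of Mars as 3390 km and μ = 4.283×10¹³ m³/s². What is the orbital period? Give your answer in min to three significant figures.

T ≈ 436 min

r_p = 3390 + 180.5 = 3570.5 km = 3.5705×10⁶ m.
r_a = 3390 + 11160 = 14550 km = 1.4550×10⁷ m.
Semi-major axis a = (r_p + r_a)/2 = (3570.5 + 14550)/2 = 9060.2 km = 9.060×10⁶ m.
By Kepler's third law T = 2π√(a³/μ) = 2π × 4.167×10³ = 2.618×10⁴ s.
= 436.4 min.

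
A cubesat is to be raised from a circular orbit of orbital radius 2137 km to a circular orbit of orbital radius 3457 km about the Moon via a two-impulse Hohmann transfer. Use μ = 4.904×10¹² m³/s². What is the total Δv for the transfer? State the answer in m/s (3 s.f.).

r₁ = 2137 km = 2.137×10⁶ m.
r₂ = 3457 km = 3.457×10⁶ m.
Transfer ellipse a_t = (r₁ + r₂)/2 = 2.797×10⁶ m.
At r₁: circular v_c1 = √(μ/r₁) = 1515 m/s; transfer-perilune v_p = √[μ(2/r₁ − 1/a_t)] = 1684 m/s.
Δv₁ = v_p − v_c1 = 169.3 m/s.
At r₂: circular v_c2 = √(μ/r₂) = 1191 m/s; transfer-apolune v_a = √[μ(2/r₂ − 1/a_t)] = 1041 m/s.
Δv₂ = v_c2 − v_a = 150.0 m/s.
Total Δv = Δv₁ + Δv₂ = 319.2 m/s.

Δv_total ≈ 319 m/s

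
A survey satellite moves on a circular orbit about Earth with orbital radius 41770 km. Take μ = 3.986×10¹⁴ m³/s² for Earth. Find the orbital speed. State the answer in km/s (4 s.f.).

r = 41770 km = 4.177×10⁷ m.
For a circular orbit v = √(μ/r) = √(3.986×10¹⁴ / 4.177×10⁷) = √(9.543×10⁶) = 3089 m/s.
That is 3.089 km/s.

v ≈ 3.089 km/s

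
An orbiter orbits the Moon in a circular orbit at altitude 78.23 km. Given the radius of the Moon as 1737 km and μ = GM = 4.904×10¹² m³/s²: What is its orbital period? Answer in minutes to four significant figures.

r = 1737 + 78.23 = 1815.2 km = 1.8152×10⁶ m.
Kepler's third law: T = 2π√(r³/μ) = 2π√((1.815×10⁶)³ / 4.904×10¹²).
r³/μ = 1.220×10⁶ s², so T = 2π × 1.104×10³ = 6.939×10³ s.
Converting: 6.939×10³ s ÷ 60.00 = 115.7 minutes.

T ≈ 115.7 minutes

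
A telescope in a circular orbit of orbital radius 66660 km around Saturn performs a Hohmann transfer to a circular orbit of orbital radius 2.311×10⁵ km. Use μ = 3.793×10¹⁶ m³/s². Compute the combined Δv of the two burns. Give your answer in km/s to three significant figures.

Δv_total ≈ 10.1 km/s

r₁ = 66660 km = 6.666×10⁷ m.
r₂ = 2.311×10⁵ km = 2.311×10⁸ m.
Transfer ellipse a_t = (r₁ + r₂)/2 = 1.489×10⁸ m.
At r₁: circular v_c1 = √(μ/r₁) = 23850 m/s; transfer-perikrone v_p = √[μ(2/r₁ − 1/a_t)] = 29720 m/s.
Δv₁ = v_p − v_c1 = 5866 m/s.
At r₂: circular v_c2 = √(μ/r₂) = 12810 m/s; transfer-apokrone v_a = √[μ(2/r₂ − 1/a_t)] = 8572 m/s.
Δv₂ = v_c2 − v_a = 4239 m/s.
Total Δv = Δv₁ + Δv₂ = 10100 m/s = 10.10 km/s.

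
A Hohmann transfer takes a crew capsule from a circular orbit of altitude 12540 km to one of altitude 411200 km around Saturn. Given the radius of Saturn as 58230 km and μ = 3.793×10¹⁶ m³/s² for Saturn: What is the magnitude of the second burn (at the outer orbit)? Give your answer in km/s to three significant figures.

Δv ≈ 4.39 km/s

r₁ = 58230 + 12540 = 70770 km = 7.0770×10⁷ m.
r₂ = 58230 + 411200 = 469430 km = 4.6943×10⁸ m.
Transfer ellipse a_t = (r₁ + r₂)/2 = 2.701×10⁸ m.
At r₁: circular v_c1 = √(μ/r₁) = 23150 m/s; transfer-perikrone v_p = √[μ(2/r₁ − 1/a_t)] = 30520 m/s.
At r₂: circular v_c2 = √(μ/r₂) = 8989 m/s; transfer-apokrone v_a = √[μ(2/r₂ − 1/a_t)] = 4601 m/s.
Δv₂ = v_c2 − v_a = 4388 m/s.
= 4.388 km/s.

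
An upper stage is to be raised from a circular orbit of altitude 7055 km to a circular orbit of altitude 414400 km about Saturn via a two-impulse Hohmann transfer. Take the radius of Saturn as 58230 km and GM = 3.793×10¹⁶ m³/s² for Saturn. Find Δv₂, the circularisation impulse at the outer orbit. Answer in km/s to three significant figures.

Δv ≈ 4.54 km/s

r₁ = 58230 + 7055 = 65285 km = 6.5285×10⁷ m.
r₂ = 58230 + 414400 = 472630 km = 4.7263×10⁸ m.
Transfer ellipse a_t = (r₁ + r₂)/2 = 2.690×10⁸ m.
At r₁: circular v_c1 = √(μ/r₁) = 24100 m/s; transfer-perikrone v_p = √[μ(2/r₁ − 1/a_t)] = 31950 m/s.
At r₂: circular v_c2 = √(μ/r₂) = 8958 m/s; transfer-apokrone v_a = √[μ(2/r₂ − 1/a_t)] = 4414 m/s.
Δv₂ = v_c2 − v_a = 4545 m/s.
= 4.545 km/s.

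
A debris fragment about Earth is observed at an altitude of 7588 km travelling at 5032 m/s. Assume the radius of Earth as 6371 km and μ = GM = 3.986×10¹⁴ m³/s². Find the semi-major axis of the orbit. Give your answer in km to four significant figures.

r = 6371 + 7588 = 13959 km = 1.396×10⁷ m.
Vis-viva rearranged: 1/a = 2/r − v²/μ = 1.433×10⁻⁷ − 6.352×10⁻⁸ = 7.975×10⁻⁸ m⁻¹.
a = 1.254×10⁷ m = 12539 km.

a ≈ 12540 km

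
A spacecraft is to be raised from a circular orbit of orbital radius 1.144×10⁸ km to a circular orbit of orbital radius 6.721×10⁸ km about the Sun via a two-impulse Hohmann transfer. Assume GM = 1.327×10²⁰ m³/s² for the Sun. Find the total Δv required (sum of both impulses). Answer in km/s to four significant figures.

Δv_total ≈ 16.94 km/s

r₁ = 1.144×10⁸ km = 1.144×10¹¹ m.
r₂ = 6.721×10⁸ km = 6.721×10¹¹ m.
Transfer ellipse a_t = (r₁ + r₂)/2 = 3.932×10¹¹ m.
At r₁: circular v_c1 = √(μ/r₁) = 34060 m/s; transfer-perihelion v_p = √[μ(2/r₁ − 1/a_t)] = 44530 m/s.
Δv₁ = v_p − v_c1 = 10470 m/s.
At r₂: circular v_c2 = √(μ/r₂) = 14050 m/s; transfer-aphelion v_a = √[μ(2/r₂ − 1/a_t)] = 7579 m/s.
Δv₂ = v_c2 − v_a = 6473 m/s.
Total Δv = Δv₁ + Δv₂ = 16940 m/s = 16.94 km/s.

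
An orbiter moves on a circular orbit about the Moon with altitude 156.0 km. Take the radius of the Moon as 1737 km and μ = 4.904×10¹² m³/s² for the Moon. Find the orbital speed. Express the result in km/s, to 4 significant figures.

r = 1737 + 156.0 = 1893.0 km = 1.8930×10⁶ m.
For a circular orbit v = √(μ/r) = √(4.904×10¹² / 1.893×10⁶) = √(2.591×10⁶) = 1610 m/s.
That is 1.610 km/s.

v ≈ 1.610 km/s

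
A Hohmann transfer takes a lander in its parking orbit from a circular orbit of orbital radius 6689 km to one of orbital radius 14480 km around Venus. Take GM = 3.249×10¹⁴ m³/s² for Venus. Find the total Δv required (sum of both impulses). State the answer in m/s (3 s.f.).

r₁ = 6689 km = 6.689×10⁶ m.
r₂ = 14480 km = 1.448×10⁷ m.
Transfer ellipse a_t = (r₁ + r₂)/2 = 1.058×10⁷ m.
At r₁: circular v_c1 = √(μ/r₁) = 6969 m/s; transfer-periapsis v_p = √[μ(2/r₁ − 1/a_t)] = 8152 m/s.
Δv₁ = v_p − v_c1 = 1182 m/s.
At r₂: circular v_c2 = √(μ/r₂) = 4737 m/s; transfer-apoapsis v_a = √[μ(2/r₂ − 1/a_t)] = 3766 m/s.
Δv₂ = v_c2 − v_a = 971.2 m/s.
Total Δv = Δv₁ + Δv₂ = 2153 m/s.

Δv_total ≈ 2150 m/s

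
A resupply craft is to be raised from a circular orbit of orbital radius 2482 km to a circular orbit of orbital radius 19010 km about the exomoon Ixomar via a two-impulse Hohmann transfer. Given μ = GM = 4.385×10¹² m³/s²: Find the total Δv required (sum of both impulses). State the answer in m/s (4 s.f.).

Δv_total ≈ 688.2 m/s

r₁ = 2482 km = 2.482×10⁶ m.
r₂ = 19010 km = 1.901×10⁷ m.
Transfer ellipse a_t = (r₁ + r₂)/2 = 1.075×10⁷ m.
At r₁: circular v_c1 = √(μ/r₁) = 1329 m/s; transfer-periapsis v_p = √[μ(2/r₁ − 1/a_t)] = 1768 m/s.
Δv₁ = v_p − v_c1 = 438.7 m/s.
At r₂: circular v_c2 = √(μ/r₂) = 480.3 m/s; transfer-apoapsis v_a = √[μ(2/r₂ − 1/a_t)] = 230.8 m/s.
Δv₂ = v_c2 − v_a = 249.5 m/s.
Total Δv = Δv₁ + Δv₂ = 688.2 m/s.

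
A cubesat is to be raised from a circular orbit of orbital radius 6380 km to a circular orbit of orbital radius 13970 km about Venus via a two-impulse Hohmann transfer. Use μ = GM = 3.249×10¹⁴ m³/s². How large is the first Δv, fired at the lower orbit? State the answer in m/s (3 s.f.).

r₁ = 6380 km = 6.380×10⁶ m.
r₂ = 13970 km = 1.397×10⁷ m.
Transfer ellipse a_t = (r₁ + r₂)/2 = 1.018×10⁷ m.
At r₁: circular v_c1 = √(μ/r₁) = 7136 m/s; transfer-periapsis v_p = √[μ(2/r₁ − 1/a_t)] = 8362 m/s.
Δv₁ = v_p − v_c1 = 1226 m/s.

Δv ≈ 1230 m/s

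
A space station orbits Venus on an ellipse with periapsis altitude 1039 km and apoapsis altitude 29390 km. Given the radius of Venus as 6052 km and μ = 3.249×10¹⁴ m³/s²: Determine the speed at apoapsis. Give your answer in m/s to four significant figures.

r_p = 6052 + 1039 = 7091.0 km = 7.0910×10⁶ m.
r_a = 6052 + 29390 = 35442 km = 3.5442×10⁷ m.
Semi-major axis a = (r_p + r_a)/2 = 21266 km = 2.127×10⁷ m.
Vis-viva: v² = μ(2/r − 1/a) = 3.249×10¹⁴ × (5.643×10⁻⁸ − 4.702×10⁻⁸) = 3.057×10⁶ m²/s².
v = 1748 m/s.

v ≈ 1748 m/s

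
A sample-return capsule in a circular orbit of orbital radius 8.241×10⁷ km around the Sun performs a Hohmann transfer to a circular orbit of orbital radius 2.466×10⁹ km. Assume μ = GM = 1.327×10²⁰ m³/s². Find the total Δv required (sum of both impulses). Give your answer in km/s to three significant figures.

r₁ = 8.241×10⁷ km = 8.241×10¹⁰ m.
r₂ = 2.466×10⁹ km = 2.466×10¹² m.
Transfer ellipse a_t = (r₁ + r₂)/2 = 1.274×10¹² m.
At r₁: circular v_c1 = √(μ/r₁) = 40130 m/s; transfer-perihelion v_p = √[μ(2/r₁ − 1/a_t)] = 55820 m/s.
Δv₁ = v_p − v_c1 = 15700 m/s.
At r₂: circular v_c2 = √(μ/r₂) = 7336 m/s; transfer-aphelion v_a = √[μ(2/r₂ − 1/a_t)] = 1866 m/s.
Δv₂ = v_c2 − v_a = 5470 m/s.
Total Δv = Δv₁ + Δv₂ = 21170 m/s = 21.17 km/s.

Δv_total ≈ 21.2 km/s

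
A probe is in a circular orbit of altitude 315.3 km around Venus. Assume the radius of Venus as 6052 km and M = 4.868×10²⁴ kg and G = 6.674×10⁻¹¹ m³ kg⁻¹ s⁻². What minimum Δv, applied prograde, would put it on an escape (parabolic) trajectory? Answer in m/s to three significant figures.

Δv ≈ 2960 m/s

μ = GM = 6.674×10⁻¹¹ × 4.868×10²⁴ = 3.249×10¹⁴ m³/s².
r = 6052 + 315.3 = 6367.3 km = 6.3673×10⁶ m.
Circular speed v_c = √(μ/r) = 7143 m/s.
Escape speed v_esc = √(2μ/r) = √2 × v_c = 10100 m/s.
Δv = v_esc − v_c = 2959 m/s.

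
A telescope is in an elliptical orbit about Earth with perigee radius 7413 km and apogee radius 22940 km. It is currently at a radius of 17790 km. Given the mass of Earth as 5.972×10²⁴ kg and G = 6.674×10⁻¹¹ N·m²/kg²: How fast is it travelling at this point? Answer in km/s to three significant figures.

μ = GM = 6.674×10⁻¹¹ × 5.972×10²⁴ = 3.986×10¹⁴ m³/s².
Semi-major axis a = (r_p + r_a)/2 = 15176 km = 1.518×10⁷ m.
Vis-viva: v² = μ(2/r − 1/a) = 3.986×10¹⁴ × (1.124×10⁻⁷ − 6.589×10⁻⁸) = 1.855×10⁷ m²/s².
v = 4307 m/s = 4.307 km/s.

v ≈ 4.31 km/s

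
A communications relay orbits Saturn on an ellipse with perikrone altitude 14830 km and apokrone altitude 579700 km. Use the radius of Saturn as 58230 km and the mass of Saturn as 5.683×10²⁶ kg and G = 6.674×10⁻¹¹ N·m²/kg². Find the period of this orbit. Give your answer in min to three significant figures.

μ = GM = 6.674×10⁻¹¹ × 5.683×10²⁶ = 3.793×10¹⁶ m³/s².
r_p = 58230 + 14830 = 73060 km = 7.3060×10⁷ m.
r_a = 58230 + 579700 = 637930 km = 6.3793×10⁸ m.
Semi-major axis a = (r_p + r_a)/2 = (73060 + 6.3793×10⁵)/2 = 3.5550×10⁵ km = 3.555×10⁸ m.
By Kepler's third law T = 2π√(a³/μ) = 2π × 3.442×10⁴ = 2.162×10⁵ s.
= 3604 min.

T ≈ 3600 min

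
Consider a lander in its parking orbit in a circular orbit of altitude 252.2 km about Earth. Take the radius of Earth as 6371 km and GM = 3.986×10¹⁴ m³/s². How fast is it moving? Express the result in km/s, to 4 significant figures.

r = 6371 + 252.2 = 6623.2 km = 6.6232×10⁶ m.
For a circular orbit v = √(μ/r) = √(3.986×10¹⁴ / 6.623×10⁶) = √(6.018×10⁷) = 7758 m/s.
That is 7.758 km/s.

v ≈ 7.758 km/s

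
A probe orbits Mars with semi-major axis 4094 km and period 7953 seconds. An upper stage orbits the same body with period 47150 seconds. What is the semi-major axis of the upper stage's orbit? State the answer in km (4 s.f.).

Kepler's third law: a³ ∝ T², so a₂ = a₁ (T₂/T₁)^(2/3).
T₂/T₁ = 5.929, (T₂/T₁)^(2/3) = 3.276.
a₂ = 4094 × 3.276 = 13410 km.

a₂ ≈ 13410 km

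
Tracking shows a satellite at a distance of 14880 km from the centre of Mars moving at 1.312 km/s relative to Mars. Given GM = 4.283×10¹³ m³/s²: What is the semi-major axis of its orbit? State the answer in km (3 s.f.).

r = 1.488×10⁷ m.
Specific orbital energy ε = v²/2 − μ/r = (1312)²/2 − 4.283×10¹³/1.488×10⁷ = -2.018×10⁶ J/kg.
Since ε = −μ/(2a), a = −μ/(2ε) = 1.061×10⁷ m = 10614 km.

a ≈ 10600 km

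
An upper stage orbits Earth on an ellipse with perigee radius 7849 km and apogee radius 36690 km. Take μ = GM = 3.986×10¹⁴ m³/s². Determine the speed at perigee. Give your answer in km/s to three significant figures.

Semi-major axis a = (r_p + r_a)/2 = 22270 km = 2.227×10⁷ m.
Vis-viva: v² = μ(2/r − 1/a) = 3.986×10¹⁴ × (2.548×10⁻⁷ − 4.490×10⁻⁸) = 8.367×10⁷ m²/s².
v = 9147 m/s = 9.147 km/s.

v ≈ 9.15 km/s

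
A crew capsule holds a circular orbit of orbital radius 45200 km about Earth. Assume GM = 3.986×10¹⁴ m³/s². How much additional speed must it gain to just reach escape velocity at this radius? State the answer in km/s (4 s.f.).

r = 45200 km = 4.520×10⁷ m.
Circular speed v_c = √(μ/r) = 2970 m/s.
Escape speed v_esc = √(2μ/r) = √2 × v_c = 4200 m/s.
Δv = v_esc − v_c = 1230 m/s = 1.230 km/s.

Δv ≈ 1.230 km/s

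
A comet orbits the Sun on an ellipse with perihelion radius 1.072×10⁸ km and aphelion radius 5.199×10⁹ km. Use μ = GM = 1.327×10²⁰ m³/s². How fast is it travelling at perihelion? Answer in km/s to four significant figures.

Semi-major axis a = (r_p + r_a)/2 = 2.6531×10⁹ km = 2.653×10¹² m.
Vis-viva: v² = μ(2/r − 1/a) = 1.327×10²⁰ × (1.866×10⁻¹¹ − 3.769×10⁻¹³) = 2.426×10⁹ m²/s².
v = 49250 m/s = 49.25 km/s.

v ≈ 49.25 km/s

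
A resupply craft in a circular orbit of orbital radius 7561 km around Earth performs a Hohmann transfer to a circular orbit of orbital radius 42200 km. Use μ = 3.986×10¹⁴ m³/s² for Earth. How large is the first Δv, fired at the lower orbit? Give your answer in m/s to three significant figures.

r₁ = 7561 km = 7.561×10⁶ m.
r₂ = 42200 km = 4.220×10⁷ m.
Transfer ellipse a_t = (r₁ + r₂)/2 = 2.488×10⁷ m.
At r₁: circular v_c1 = √(μ/r₁) = 7261 m/s; transfer-perigee v_p = √[μ(2/r₁ − 1/a_t)] = 9456 m/s.
Δv₁ = v_p − v_c1 = 2195 m/s.

Δv ≈ 2200 m/s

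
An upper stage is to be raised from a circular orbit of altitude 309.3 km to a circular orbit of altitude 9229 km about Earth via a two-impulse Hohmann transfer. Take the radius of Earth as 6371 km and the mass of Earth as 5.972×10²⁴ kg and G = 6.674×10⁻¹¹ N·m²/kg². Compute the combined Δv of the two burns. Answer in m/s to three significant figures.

Δv_total ≈ 2560 m/s

μ = GM = 6.674×10⁻¹¹ × 5.972×10²⁴ = 3.986×10¹⁴ m³/s².
r₁ = 6371 + 309.3 = 6680.3 km = 6.6803×10⁶ m.
r₂ = 6371 + 9229 = 15600 km = 1.5600×10⁷ m.
Transfer ellipse a_t = (r₁ + r₂)/2 = 1.114×10⁷ m.
At r₁: circular v_c1 = √(μ/r₁) = 7724 m/s; transfer-perigee v_p = √[μ(2/r₁ − 1/a_t)] = 9141 m/s.
Δv₁ = v_p − v_c1 = 1416 m/s.
At r₂: circular v_c2 = √(μ/r₂) = 5055 m/s; transfer-apogee v_a = √[μ(2/r₂ − 1/a_t)] = 3914 m/s.
Δv₂ = v_c2 − v_a = 1140 m/s.
Total Δv = Δv₁ + Δv₂ = 2557 m/s.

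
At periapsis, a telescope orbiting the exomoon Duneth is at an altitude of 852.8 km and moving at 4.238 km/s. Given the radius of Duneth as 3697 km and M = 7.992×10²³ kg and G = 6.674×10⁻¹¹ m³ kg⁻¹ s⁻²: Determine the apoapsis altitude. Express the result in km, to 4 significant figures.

apoapsis altitude ≈ 11200 km

μ = GM = 6.674×10⁻¹¹ × 7.992×10²³ = 5.334×10¹³ m³/s².
r_p = 3697 + 852.8 = 4549.8 km = 4.550×10⁶ m.
Specific energy ε = v²/2 − μ/r = -2.743×10⁶ J/kg, so a = −μ/(2ε) = 9.723×10⁶ m.
The apsides satisfy r_p + r_a = 2a, so the apoapsis radius is 2a − r_p = 1.490×10⁷ m = 14896 km.
Apoapsis altitude = 14896 − 3697 = 11199 km.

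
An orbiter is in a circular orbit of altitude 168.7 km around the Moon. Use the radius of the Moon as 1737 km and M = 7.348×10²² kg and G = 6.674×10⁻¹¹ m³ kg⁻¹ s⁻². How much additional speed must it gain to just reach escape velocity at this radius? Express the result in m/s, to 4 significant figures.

μ = GM = 6.674×10⁻¹¹ × 7.348×10²² = 4.904×10¹² m³/s².
r = 1737 + 168.7 = 1905.7 km = 1.9057×10⁶ m.
Circular speed v_c = √(μ/r) = 1604 m/s.
Escape speed v_esc = √(2μ/r) = √2 × v_c = 2269 m/s.
Δv = v_esc − v_c = 664.5 m/s.

Δv ≈ 664.5 m/s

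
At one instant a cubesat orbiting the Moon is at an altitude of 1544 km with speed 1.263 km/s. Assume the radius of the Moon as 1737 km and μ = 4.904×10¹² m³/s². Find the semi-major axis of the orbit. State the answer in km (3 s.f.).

r = 1737 + 1544 = 3281.0 km = 3.281×10⁶ m.
Specific orbital energy ε = v²/2 − μ/r = (1263)²/2 − 4.904×10¹²/3.281×10⁶ = -6.971×10⁵ J/kg.
Since ε = −μ/(2a), a = −μ/(2ε) = 3.518×10⁶ m = 3517.5 km.

a ≈ 3520 km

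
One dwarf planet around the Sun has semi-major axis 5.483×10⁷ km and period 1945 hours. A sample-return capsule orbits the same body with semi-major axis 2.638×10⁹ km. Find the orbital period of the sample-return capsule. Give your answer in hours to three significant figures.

Kepler's third law: T² ∝ a³, so T₂ = T₁ (a₂/a₁)^(3/2).
a₂/a₁ = 48.11, (a₂/a₁)^(3/2) = 333.7.
T₂ = 1945 × 333.7 = 6.491×10⁵ hours.

T₂ ≈ 6.49×10⁵ hours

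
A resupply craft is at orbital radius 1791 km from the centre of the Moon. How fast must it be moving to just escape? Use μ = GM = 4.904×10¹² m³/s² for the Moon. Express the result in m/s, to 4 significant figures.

r = 1791 km = 1.791×10⁶ m.
Escape speed v_esc = √(2μ/r) = √(2 × 4.904×10¹² / 1.791×10⁶) = √(5.476×10⁶) = 2340 m/s.

v_esc ≈ 2340 m/s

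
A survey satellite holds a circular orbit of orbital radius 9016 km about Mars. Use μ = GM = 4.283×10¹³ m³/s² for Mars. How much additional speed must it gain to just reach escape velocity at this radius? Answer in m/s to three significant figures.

Δv ≈ 903 m/s

r = 9016 km = 9.016×10⁶ m.
Circular speed v_c = √(μ/r) = 2180 m/s.
Escape speed v_esc = √(2μ/r) = √2 × v_c = 3082 m/s.
Δv = v_esc − v_c = 902.8 m/s.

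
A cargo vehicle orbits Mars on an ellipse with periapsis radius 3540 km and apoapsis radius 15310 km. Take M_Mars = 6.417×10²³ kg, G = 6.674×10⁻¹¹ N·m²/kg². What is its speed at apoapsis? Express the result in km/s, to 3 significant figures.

v ≈ 1.03 km/s

μ = GM = 6.674×10⁻¹¹ × 6.417×10²³ = 4.283×10¹³ m³/s².
Semi-major axis a = (r_p + r_a)/2 = 9425.0 km = 9.425×10⁶ m.
Vis-viva: v² = μ(2/r − 1/a) = 4.283×10¹³ × (1.306×10⁻⁷ − 1.061×10⁻⁷) = 1.051×10⁶ m²/s².
v = 1025 m/s = 1.025 km/s.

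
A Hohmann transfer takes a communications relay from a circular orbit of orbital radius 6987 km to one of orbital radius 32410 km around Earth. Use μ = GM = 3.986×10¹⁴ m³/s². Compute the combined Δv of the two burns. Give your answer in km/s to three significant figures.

r₁ = 6987 km = 6.987×10⁶ m.
r₂ = 32410 km = 3.241×10⁷ m.
Transfer ellipse a_t = (r₁ + r₂)/2 = 1.970×10⁷ m.
At r₁: circular v_c1 = √(μ/r₁) = 7553 m/s; transfer-perigee v_p = √[μ(2/r₁ − 1/a_t)] = 9688 m/s.
Δv₁ = v_p − v_c1 = 2135 m/s.
At r₂: circular v_c2 = √(μ/r₂) = 3507 m/s; transfer-apogee v_a = √[μ(2/r₂ − 1/a_t)] = 2089 m/s.
Δv₂ = v_c2 − v_a = 1418 m/s.
Total Δv = Δv₁ + Δv₂ = 3554 m/s = 3.554 km/s.

Δv_total ≈ 3.55 km/s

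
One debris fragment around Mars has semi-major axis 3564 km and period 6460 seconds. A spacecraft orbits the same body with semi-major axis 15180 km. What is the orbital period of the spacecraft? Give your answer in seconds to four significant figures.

Kepler's third law: T² ∝ a³, so T₂ = T₁ (a₂/a₁)^(3/2).
a₂/a₁ = 4.259, (a₂/a₁)^(3/2) = 8.790.
T₂ = 6460 × 8.790 = 56790 seconds.

T₂ ≈ 56790 seconds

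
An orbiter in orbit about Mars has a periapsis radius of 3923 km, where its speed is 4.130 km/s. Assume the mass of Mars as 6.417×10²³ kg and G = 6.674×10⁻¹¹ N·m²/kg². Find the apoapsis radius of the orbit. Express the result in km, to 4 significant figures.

μ = GM = 6.674×10⁻¹¹ × 6.417×10²³ = 4.283×10¹³ m³/s².
r_p = 3.923×10⁶ m.
Specific energy ε = v²/2 − μ/r = -2.388×10⁶ J/kg, so a = −μ/(2ε) = 8.965×10⁶ m.
The apsides satisfy r_p + r_a = 2a, so the apoapsis radius is 2a − r_p = 1.401×10⁷ m = 14008 km.

apoapsis radius ≈ 14010 km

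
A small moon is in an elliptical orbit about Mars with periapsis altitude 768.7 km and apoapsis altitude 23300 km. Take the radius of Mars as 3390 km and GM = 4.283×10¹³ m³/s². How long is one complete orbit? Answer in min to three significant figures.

r_p = 3390 + 768.7 = 4158.7 km = 4.1587×10⁶ m.
r_a = 3390 + 23300 = 26690 km = 2.6690×10⁷ m.
Semi-major axis a = (r_p + r_a)/2 = (4158.7 + 26690)/2 = 15424 km = 1.542×10⁷ m.
By Kepler's third law T = 2π√(a³/μ) = 2π × 9.256×10³ = 5.816×10⁴ s.
= 969.3 min.

T ≈ 969 min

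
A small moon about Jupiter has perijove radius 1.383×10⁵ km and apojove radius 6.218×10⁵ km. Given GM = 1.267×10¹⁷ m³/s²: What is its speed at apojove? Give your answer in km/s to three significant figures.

v ≈ 8.61 km/s

Semi-major axis a = (r_p + r_a)/2 = 3.8005×10⁵ km = 3.800×10⁸ m.
Vis-viva: v² = μ(2/r − 1/a) = 1.267×10¹⁷ × (3.216×10⁻⁹ − 2.631×10⁻⁹) = 7.415×10⁷ m²/s².
v = 8611 m/s = 8.611 km/s.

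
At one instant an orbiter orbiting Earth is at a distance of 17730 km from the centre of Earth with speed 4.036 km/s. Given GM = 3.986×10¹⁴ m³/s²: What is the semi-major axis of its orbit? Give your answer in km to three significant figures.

r = 1.773×10⁷ m.
Specific orbital energy ε = v²/2 − μ/r = (4036)²/2 − 3.986×10¹⁴/1.773×10⁷ = -1.434×10⁷ J/kg.
Since ε = −μ/(2a), a = −μ/(2ε) = 1.390×10⁷ m = 13901 km.

a ≈ 13900 km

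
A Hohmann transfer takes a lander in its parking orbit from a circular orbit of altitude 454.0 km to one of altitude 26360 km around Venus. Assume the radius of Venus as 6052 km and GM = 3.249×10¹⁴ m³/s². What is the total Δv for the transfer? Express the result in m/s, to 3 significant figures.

Δv_total ≈ 3390 m/s

r₁ = 6052 + 454.0 = 6506.0 km = 6.5060×10⁶ m.
r₂ = 6052 + 26360 = 32412 km = 3.2412×10⁷ m.
Transfer ellipse a_t = (r₁ + r₂)/2 = 1.946×10⁷ m.
At r₁: circular v_c1 = √(μ/r₁) = 7067 m/s; transfer-periapsis v_p = √[μ(2/r₁ − 1/a_t)] = 9120 m/s.
Δv₁ = v_p − v_c1 = 2054 m/s.
At r₂: circular v_c2 = √(μ/r₂) = 3166 m/s; transfer-apoapsis v_a = √[μ(2/r₂ − 1/a_t)] = 1831 m/s.
Δv₂ = v_c2 − v_a = 1335 m/s.
Total Δv = Δv₁ + Δv₂ = 3389 m/s.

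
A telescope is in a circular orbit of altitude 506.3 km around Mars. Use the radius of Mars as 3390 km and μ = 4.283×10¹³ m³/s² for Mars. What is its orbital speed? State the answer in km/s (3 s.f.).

v ≈ 3.32 km/s

r = 3390 + 506.3 = 3896.3 km = 3.8963×10⁶ m.
For a circular orbit v = √(μ/r) = √(4.283×10¹³ / 3.896×10⁶) = √(1.099×10⁷) = 3315 m/s.
That is 3.315 km/s.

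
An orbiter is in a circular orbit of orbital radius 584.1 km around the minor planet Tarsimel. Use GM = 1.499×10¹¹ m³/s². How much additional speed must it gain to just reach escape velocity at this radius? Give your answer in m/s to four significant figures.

Δv ≈ 209.8 m/s

r = 584.1 km = 5.841×10⁵ m.
Circular speed v_c = √(μ/r) = 506.6 m/s.
Escape speed v_esc = √(2μ/r) = √2 × v_c = 716.4 m/s.
Δv = v_esc − v_c = 209.8 m/s.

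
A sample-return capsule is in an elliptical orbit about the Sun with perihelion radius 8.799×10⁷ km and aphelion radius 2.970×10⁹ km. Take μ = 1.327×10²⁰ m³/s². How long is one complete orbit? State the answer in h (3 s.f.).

Semi-major axis a = (r_p + r_a)/2 = (8.7990×10⁷ + 2.9700×10⁹)/2 = 1.5290×10⁹ km = 1.529×10¹² m.
By Kepler's third law T = 2π√(a³/μ) = 2π × 1.641×10⁸ = 1.031×10⁹ s.
= 2.865×10⁵ h.

T ≈ 286000 h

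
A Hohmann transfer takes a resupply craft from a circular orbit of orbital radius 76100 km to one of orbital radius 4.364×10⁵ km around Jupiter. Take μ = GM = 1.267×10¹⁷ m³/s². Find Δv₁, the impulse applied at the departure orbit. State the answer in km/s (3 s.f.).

Δv ≈ 12.4 km/s

r₁ = 76100 km = 7.610×10⁷ m.
r₂ = 4.364×10⁵ km = 4.364×10⁸ m.
Transfer ellipse a_t = (r₁ + r₂)/2 = 2.562×10⁸ m.
At r₁: circular v_c1 = √(μ/r₁) = 40800 m/s; transfer-perijove v_p = √[μ(2/r₁ − 1/a_t)] = 53250 m/s.
Δv₁ = v_p − v_c1 = 12450 m/s.
= 12.45 km/s.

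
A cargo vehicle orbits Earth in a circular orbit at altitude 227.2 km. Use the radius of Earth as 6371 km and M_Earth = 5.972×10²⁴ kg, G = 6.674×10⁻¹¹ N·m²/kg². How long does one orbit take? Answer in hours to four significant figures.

T ≈ 1.482 hours

μ = GM = 6.674×10⁻¹¹ × 5.972×10²⁴ = 3.986×10¹⁴ m³/s².
r = 6371 + 227.2 = 6598.2 km = 6.5982×10⁶ m.
Kepler's third law: T = 2π√(r³/μ) = 2π√((6.598×10⁶)³ / 3.986×10¹⁴).
r³/μ = 7.207×10⁵ s², so T = 2π × 8.490×10² = 5.334×10³ s.
Converting: 5.334×10³ s ÷ 3600 = 1.482 hours.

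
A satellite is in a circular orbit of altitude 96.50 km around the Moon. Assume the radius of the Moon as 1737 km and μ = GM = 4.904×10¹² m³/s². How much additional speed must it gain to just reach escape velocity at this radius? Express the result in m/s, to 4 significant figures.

r = 1737 + 96.50 = 1833.5 km = 1.8335×10⁶ m.
Circular speed v_c = √(μ/r) = 1635 m/s.
Escape speed v_esc = √(2μ/r) = √2 × v_c = 2313 m/s.
Δv = v_esc − v_c = 677.4 m/s.

Δv ≈ 677.4 m/s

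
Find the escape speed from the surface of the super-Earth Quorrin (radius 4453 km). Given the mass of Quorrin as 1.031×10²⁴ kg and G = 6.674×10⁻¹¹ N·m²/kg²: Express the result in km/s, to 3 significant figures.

v_esc ≈ 5.56 km/s

μ = GM = 6.674×10⁻¹¹ × 1.031×10²⁴ = 6.881×10¹³ m³/s².
r = R = 4.453×10⁶ m.
Escape speed v_esc = √(2μ/r) = √(2 × 6.881×10¹³ / 4.453×10⁶) = √(3.090×10⁷) = 5559 m/s.
= 5.559 km/s.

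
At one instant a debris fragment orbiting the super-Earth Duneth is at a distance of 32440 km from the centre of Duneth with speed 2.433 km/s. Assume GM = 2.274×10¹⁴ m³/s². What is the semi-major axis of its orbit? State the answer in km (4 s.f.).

r = 3.244×10⁷ m.
Specific orbital energy ε = v²/2 − μ/r = (2433)²/2 − 2.274×10¹⁴/3.244×10⁷ = -4.050×10⁶ J/kg.
Since ε = −μ/(2a), a = −μ/(2ε) = 2.807×10⁷ m = 28073 km.

a ≈ 28070 km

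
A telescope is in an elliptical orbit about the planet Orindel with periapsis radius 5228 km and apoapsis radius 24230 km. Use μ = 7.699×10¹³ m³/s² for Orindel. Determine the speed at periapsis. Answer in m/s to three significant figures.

Semi-major axis a = (r_p + r_a)/2 = 14729 km = 1.473×10⁷ m.
Vis-viva: v² = μ(2/r − 1/a) = 7.699×10¹³ × (3.826×10⁻⁷ − 6.789×10⁻⁸) = 2.423×10⁷ m²/s².
v = 4922 m/s.

v ≈ 4920 m/s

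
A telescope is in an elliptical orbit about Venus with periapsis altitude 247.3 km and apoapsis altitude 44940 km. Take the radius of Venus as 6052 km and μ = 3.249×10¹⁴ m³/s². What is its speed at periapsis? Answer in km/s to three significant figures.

v ≈ 9.58 km/s

r_p = 6052 + 247.3 = 6299.3 km = 6.2993×10⁶ m.
r_a = 6052 + 44940 = 50992 km = 5.0992×10⁷ m.
Semi-major axis a = (r_p + r_a)/2 = 28646 km = 2.865×10⁷ m.
Vis-viva: v² = μ(2/r − 1/a) = 3.249×10¹⁴ × (3.175×10⁻⁷ − 3.491×10⁻⁸) = 9.181×10⁷ m²/s².
v = 9582 m/s = 9.582 km/s.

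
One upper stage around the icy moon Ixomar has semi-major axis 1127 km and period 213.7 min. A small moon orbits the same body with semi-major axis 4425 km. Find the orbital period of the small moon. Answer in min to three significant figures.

Kepler's third law: T² ∝ a³, so T₂ = T₁ (a₂/a₁)^(3/2).
a₂/a₁ = 3.926, (a₂/a₁)^(3/2) = 7.780.
T₂ = 213.7 × 7.780 = 1663 min.

T₂ ≈ 1660 min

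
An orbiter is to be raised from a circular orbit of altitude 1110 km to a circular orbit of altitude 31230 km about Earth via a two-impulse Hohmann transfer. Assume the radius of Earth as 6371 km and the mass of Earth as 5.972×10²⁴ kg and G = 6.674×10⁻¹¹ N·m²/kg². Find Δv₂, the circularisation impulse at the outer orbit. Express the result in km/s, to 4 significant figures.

μ = GM = 6.674×10⁻¹¹ × 5.972×10²⁴ = 3.986×10¹⁴ m³/s².
r₁ = 6371 + 1110 = 7481.0 km = 7.4810×10⁶ m.
r₂ = 6371 + 31230 = 37601 km = 3.7601×10⁷ m.
Transfer ellipse a_t = (r₁ + r₂)/2 = 2.254×10⁷ m.
At r₁: circular v_c1 = √(μ/r₁) = 7299 m/s; transfer-perigee v_p = √[μ(2/r₁ − 1/a_t)] = 9427 m/s.
At r₂: circular v_c2 = √(μ/r₂) = 3256 m/s; transfer-apogee v_a = √[μ(2/r₂ − 1/a_t)] = 1876 m/s.
Δv₂ = v_c2 − v_a = 1380 m/s.
= 1.380 km/s.

Δv ≈ 1.380 km/s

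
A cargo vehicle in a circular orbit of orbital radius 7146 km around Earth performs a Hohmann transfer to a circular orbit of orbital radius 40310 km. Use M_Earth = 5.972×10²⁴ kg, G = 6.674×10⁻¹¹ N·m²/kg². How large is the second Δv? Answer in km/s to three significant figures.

μ = GM = 6.674×10⁻¹¹ × 5.972×10²⁴ = 3.986×10¹⁴ m³/s².
r₁ = 7146 km = 7.146×10⁶ m.
r₂ = 40310 km = 4.031×10⁷ m.
Transfer ellipse a_t = (r₁ + r₂)/2 = 2.373×10⁷ m.
At r₁: circular v_c1 = √(μ/r₁) = 7468 m/s; transfer-perigee v_p = √[μ(2/r₁ − 1/a_t)] = 9734 m/s.
At r₂: circular v_c2 = √(μ/r₂) = 3144 m/s; transfer-apogee v_a = √[μ(2/r₂ − 1/a_t)] = 1726 m/s.
Δv₂ = v_c2 − v_a = 1419 m/s.
= 1.419 km/s.

Δv ≈ 1.42 km/s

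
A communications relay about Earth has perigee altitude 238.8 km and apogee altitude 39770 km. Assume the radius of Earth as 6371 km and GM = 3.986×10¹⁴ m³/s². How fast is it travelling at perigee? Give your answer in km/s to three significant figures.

r_p = 6371 + 238.8 = 6609.8 km = 6.6098×10⁶ m.
r_a = 6371 + 39770 = 46141 km = 4.6141×10⁷ m.
Semi-major axis a = (r_p + r_a)/2 = 26375 km = 2.638×10⁷ m.
Vis-viva: v² = μ(2/r − 1/a) = 3.986×10¹⁴ × (3.026×10⁻⁷ − 3.791×10⁻⁸) = 1.055×10⁸ m²/s².
v = 10270 m/s = 10.27 km/s.

v ≈ 10.3 km/s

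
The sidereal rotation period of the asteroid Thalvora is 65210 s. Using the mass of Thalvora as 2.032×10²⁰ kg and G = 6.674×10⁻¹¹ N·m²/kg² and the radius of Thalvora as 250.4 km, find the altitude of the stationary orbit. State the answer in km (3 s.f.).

h_sync ≈ 884 km

μ = GM = 6.674×10⁻¹¹ × 2.032×10²⁰ = 1.356×10¹⁰ m³/s².
A synchronous orbit has period T, so by Kepler's third law a = (μT²/4π²)^(1/3).
μT²/4π² = 1.356×10¹⁰ × (6.521×10⁴)² / 39.48 = 1.461×10¹⁸ m³.
a = 1.135×10⁶ m = 1134.6 km.
Altitude h = a − R = 1134.6 − 250.4 = 884.24 km.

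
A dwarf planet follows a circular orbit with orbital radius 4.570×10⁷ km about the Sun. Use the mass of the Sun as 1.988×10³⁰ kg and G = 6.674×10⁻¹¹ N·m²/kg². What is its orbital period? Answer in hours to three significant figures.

μ = GM = 6.674×10⁻¹¹ × 1.988×10³⁰ = 1.327×10²⁰ m³/s².
r = 4.570×10⁷ km = 4.570×10¹⁰ m.
Kepler's third law: T = 2π√(r³/μ) = 2π√((4.570×10¹⁰)³ / 1.327×10²⁰).
r³/μ = 7.194×10¹¹ s², so T = 2π × 8.482×10⁵ = 5.329×10⁶ s.
Converting: 5.329×10⁶ s ÷ 3600 = 1480 hours.

T ≈ 1480 hours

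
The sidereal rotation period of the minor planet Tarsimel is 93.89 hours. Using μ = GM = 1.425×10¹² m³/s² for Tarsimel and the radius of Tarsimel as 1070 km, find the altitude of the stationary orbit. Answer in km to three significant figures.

T = 93.89 hours = 3.380×10⁵ s.
A synchronous orbit has period T, so by Kepler's third law a = (μT²/4π²)^(1/3).
μT²/4π² = 1.425×10¹² × (3.380×10⁵)² / 39.48 = 4.124×10²¹ m³.
a = 1.604×10⁷ m = 16036 km.
Altitude h = a − R = 16036 − 1070 = 14966 km.

h_sync ≈ 15000 km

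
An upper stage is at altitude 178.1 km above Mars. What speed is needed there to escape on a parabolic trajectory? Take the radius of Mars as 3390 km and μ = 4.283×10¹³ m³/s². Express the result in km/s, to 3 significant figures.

r = 3390 + 178.1 = 3568.1 km = 3.5681×10⁶ m.
Escape speed v_esc = √(2μ/r) = √(2 × 4.283×10¹³ / 3.568×10⁶) = √(2.401×10⁷) = 4900 m/s.
= 4.900 km/s.

v_esc ≈ 4.90 km/s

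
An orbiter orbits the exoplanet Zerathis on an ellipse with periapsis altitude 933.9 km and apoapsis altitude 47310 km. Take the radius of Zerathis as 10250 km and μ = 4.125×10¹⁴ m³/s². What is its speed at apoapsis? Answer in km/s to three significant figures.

v ≈ 1.53 km/s

r_p = 10250 + 933.9 = 11184 km = 1.1184×10⁷ m.
r_a = 10250 + 47310 = 57560 km = 5.7560×10⁷ m.
Semi-major axis a = (r_p + r_a)/2 = 34372 km = 3.437×10⁷ m.
Vis-viva: v² = μ(2/r − 1/a) = 4.125×10¹⁴ × (3.475×10⁻⁸ − 2.909×10⁻⁸) = 2.332×10⁶ m²/s².
v = 1527 m/s = 1.527 km/s.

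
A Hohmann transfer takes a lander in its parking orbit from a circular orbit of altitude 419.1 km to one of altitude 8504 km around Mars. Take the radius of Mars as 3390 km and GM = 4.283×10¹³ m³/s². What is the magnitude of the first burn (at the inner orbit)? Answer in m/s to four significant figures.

Δv ≈ 773.9 m/s

r₁ = 3390 + 419.1 = 3809.1 km = 3.8091×10⁶ m.
r₂ = 3390 + 8504 = 11894 km = 1.1894×10⁷ m.
Transfer ellipse a_t = (r₁ + r₂)/2 = 7.852×10⁶ m.
At r₁: circular v_c1 = √(μ/r₁) = 3353 m/s; transfer-periapsis v_p = √[μ(2/r₁ − 1/a_t)] = 4127 m/s.
Δv₁ = v_p − v_c1 = 773.9 m/s.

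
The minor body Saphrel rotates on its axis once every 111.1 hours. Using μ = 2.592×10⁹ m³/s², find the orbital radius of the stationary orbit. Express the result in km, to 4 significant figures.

r_sync ≈ 2190 km

T = 111.1 hours = 4.000×10⁵ s.
A synchronous orbit has period T, so by Kepler's third law a = (μT²/4π²)^(1/3).
μT²/4π² = 2.592×10⁹ × (4.000×10⁵)² / 39.48 = 1.050×10¹⁹ m³.
a = 2.190×10⁶ m = 2190.0 km.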